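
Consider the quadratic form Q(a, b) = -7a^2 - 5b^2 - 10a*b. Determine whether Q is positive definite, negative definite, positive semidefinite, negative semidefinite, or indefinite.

Write A = [[-7, -5], [-5, -5]].
Congruent diagonalization of A (simultaneous row and column reduction) yields pivots -7, -10/7.
That gives 2 negative pivots.
Hence Q is negative definite.

negative definite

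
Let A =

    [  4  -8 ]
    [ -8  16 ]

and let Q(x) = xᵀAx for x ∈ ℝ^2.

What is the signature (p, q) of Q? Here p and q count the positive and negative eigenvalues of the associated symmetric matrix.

Symmetric row and column elimination reduces A to a congruent diagonal form with pivots 4, 0.
So there are 1 positive, 1 zero pivots.

(1, 0)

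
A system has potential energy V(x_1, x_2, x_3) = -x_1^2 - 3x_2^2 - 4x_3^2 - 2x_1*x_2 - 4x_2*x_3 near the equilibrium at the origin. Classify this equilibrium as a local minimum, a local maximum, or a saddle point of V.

local maximum

The Hessian at the origin is H = [[-2, -2, 0], [-2, -6, -4], [0, -4, -8]].
Row-reducing H symmetrically gives the diagonal entries -2, -4, -4.
That gives 3 negative pivots.
H is negative definite, so the origin is a strict local maximum.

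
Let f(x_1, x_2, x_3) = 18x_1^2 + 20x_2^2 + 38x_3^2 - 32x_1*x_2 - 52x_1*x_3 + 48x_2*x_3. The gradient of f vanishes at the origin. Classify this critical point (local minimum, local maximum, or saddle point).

local minimum

The Hessian at the origin is H = [[36, -32, -52], [-32, 40, 48], [-52, 48, 76]].
An LDLᵀ factorisation of H has diagonal entries 36, 104/9, 8/13.
So there are 3 positive pivots.
H is positive definite, so the origin is a strict local minimum.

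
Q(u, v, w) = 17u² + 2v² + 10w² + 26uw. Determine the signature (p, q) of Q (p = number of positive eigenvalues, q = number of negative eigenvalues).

Write A = [[17, 0, 13], [0, 2, 0], [13, 0, 10]].
Symmetric row and column elimination reduces A to a congruent diagonal form with pivots 17, 2, 1/17.
So there are 3 positive pivots.

(3, 0)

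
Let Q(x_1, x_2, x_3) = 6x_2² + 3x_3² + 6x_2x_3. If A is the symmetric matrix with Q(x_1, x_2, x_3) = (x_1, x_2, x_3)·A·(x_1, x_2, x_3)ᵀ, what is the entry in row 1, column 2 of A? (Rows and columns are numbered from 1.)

The coefficient of x_1·x_2 in Q is 0. For a symmetric A this equals A[1,2] + A[2,1] = 2·A[1,2].
So A[1,2] = 0/2 = 0.

0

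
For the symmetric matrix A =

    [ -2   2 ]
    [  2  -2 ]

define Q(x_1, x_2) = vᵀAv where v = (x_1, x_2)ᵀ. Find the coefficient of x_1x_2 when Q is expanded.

The coefficient of x_1x_2 is A[1,2] + A[2,1] = 2·2 = 4.

4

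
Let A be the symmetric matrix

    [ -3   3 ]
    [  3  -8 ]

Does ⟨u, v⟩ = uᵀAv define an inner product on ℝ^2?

Row-reducing A symmetrically gives the diagonal entries -3, -5.
So there are 2 negative pivots.
Hence Q is negative definite.
⟨·,·⟩ is an inner product exactly when A is positive definite.

no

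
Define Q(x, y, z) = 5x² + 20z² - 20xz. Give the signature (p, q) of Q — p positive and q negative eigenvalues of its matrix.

(1, 0)

The symmetric matrix is A = [[5, 0, -10], [0, 0, 0], [-10, 0, 20]].
Symmetric row and column elimination reduces A to a congruent diagonal form with pivots 5, 0, 0.
So there are 1 positive, 2 zero pivots.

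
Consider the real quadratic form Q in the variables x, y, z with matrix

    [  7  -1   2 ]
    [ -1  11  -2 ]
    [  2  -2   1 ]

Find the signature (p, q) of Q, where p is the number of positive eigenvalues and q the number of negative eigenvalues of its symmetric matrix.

An LDLᵀ factorisation of A has diagonal entries 7, 76/7, 3/19.
That gives 3 positive pivots.

(3, 0)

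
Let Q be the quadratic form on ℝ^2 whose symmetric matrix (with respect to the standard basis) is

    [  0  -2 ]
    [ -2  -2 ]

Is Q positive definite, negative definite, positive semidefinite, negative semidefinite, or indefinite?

indefinite

For the 2×2 matrix [[0, -2], [-2, -2]]: det = 0·-2 − (-2)² = -4, trace = -2.
det < 0 so the eigenvalues have opposite signs; the form is indefinite.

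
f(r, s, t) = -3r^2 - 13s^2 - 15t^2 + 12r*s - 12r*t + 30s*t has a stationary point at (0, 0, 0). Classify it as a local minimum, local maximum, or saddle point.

saddle point

The Hessian at the origin is H = [[-6, 12, -12], [12, -26, 30], [-12, 30, -30]].
Row-reducing H symmetrically gives the diagonal entries -6, -2, 12.
So there are 1 positive, 2 negative pivots.
H is indefinite, so the origin is a saddle point.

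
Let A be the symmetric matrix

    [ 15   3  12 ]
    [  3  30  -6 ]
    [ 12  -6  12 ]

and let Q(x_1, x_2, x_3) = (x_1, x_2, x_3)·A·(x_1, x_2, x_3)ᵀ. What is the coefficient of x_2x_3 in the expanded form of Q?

The coefficient of x_2x_3 is A[2,3] + A[3,2] = 2·(-6) = -12.

-12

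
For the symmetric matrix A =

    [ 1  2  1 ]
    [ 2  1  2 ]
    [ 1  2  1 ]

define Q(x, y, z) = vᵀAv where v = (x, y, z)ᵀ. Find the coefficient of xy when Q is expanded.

4

The coefficient of xy is A[1,2] + A[2,1] = 2·2 = 4.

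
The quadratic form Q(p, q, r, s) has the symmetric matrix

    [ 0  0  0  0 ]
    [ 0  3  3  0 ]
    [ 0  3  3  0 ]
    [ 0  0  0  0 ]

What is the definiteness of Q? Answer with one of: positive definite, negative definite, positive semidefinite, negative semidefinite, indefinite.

positive semidefinite

Applying the same elementary operations to the rows and columns of A produces a congruent diagonal matrix with entries 0, 3, 0, 0.
That gives 1 positive, 3 zero pivots.
Hence Q is positive semidefinite.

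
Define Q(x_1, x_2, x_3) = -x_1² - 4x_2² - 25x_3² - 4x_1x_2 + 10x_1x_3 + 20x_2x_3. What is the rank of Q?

Write A = [[-1, -2, 5], [-2, -4, 10], [5, 10, -25]].
Congruent diagonalization of A (simultaneous row and column reduction) yields pivots -1, 0, 0.
So there are 1 negative, 2 zero pivots.
The rank is the number of nonzero pivots: 1.

1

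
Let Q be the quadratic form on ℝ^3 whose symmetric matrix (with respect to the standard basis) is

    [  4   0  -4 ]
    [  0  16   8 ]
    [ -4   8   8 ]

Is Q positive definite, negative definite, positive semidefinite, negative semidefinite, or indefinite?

Row-reducing A symmetrically gives the diagonal entries 4, 16, 0.
Counting signs: 2 positive, 1 zero.
Hence Q is positive semidefinite.

positive semidefinite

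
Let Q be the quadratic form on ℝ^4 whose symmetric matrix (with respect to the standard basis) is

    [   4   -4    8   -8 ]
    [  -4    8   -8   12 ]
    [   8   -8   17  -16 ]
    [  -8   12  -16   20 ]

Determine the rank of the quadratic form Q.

Applying the same elementary operations to the rows and columns of A produces a congruent diagonal matrix with entries 4, 4, 1, 0.
Counting signs: 3 positive, 1 zero.
The rank is the number of nonzero pivots: 3.

3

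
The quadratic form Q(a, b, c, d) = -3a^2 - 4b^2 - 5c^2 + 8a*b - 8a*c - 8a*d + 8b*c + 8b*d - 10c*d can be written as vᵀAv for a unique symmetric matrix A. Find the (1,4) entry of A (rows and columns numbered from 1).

The coefficient of a·d in Q is -8. For a symmetric A this equals A[1,4] + A[4,1] = 2·A[1,4].
So A[1,4] = -8/2 = -4.

-4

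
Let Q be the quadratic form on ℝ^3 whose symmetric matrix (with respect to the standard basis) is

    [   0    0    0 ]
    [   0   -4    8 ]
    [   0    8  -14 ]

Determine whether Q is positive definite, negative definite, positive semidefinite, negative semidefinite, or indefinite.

indefinite

Applying the same elementary operations to the rows and columns of A produces a congruent diagonal matrix with entries 0, -4, 2.
Counting signs: 1 positive, 1 negative, 1 zero.
Hence Q is indefinite.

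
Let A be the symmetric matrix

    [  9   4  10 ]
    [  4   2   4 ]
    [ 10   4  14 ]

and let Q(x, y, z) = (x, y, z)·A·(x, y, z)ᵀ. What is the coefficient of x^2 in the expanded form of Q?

9

The coefficient of x^2 is the diagonal entry A[1,1] = 9.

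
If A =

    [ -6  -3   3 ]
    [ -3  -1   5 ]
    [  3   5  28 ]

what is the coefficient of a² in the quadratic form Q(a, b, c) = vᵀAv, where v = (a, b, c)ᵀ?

-6

The coefficient of a² is the diagonal entry A[1,1] = -6.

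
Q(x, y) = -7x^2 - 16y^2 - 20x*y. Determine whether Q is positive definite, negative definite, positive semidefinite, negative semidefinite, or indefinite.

Write A = [[-7, -10], [-10, -16]].
Congruent diagonalization of A (simultaneous row and column reduction) yields pivots -7, -12/7.
Counting signs: 2 negative.
Hence Q is negative definite.

negative definite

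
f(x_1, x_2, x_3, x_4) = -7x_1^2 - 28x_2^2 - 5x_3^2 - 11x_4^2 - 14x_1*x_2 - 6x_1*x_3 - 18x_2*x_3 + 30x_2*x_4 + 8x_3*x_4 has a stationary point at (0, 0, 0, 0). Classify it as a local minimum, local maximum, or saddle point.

local maximum

The Hessian at the origin is H = [[-14, -14, -6, 0], [-14, -56, -18, 30], [-6, -18, -10, 8], [0, 30, 8, -22]].
Row-reducing H symmetrically gives the diagonal entries -14, -42, -4, -24/49.
So there are 4 negative pivots.
H is negative definite, so the origin is a strict local maximum.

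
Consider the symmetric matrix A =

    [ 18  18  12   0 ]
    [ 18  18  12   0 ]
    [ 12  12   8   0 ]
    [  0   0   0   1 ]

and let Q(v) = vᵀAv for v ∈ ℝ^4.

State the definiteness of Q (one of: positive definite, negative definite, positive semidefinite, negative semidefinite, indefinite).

positive semidefinite

Congruent diagonalization of A (simultaneous row and column reduction) yields pivots 18, 0, 0, 1.
Counting signs: 2 positive, 2 zero.
Hence Q is positive semidefinite.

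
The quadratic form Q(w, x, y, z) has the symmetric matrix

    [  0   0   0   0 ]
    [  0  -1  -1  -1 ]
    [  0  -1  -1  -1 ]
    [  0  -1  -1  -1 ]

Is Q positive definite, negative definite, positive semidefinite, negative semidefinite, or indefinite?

Applying the same elementary operations to the rows and columns of A produces a congruent diagonal matrix with entries 0, -1, 0, 0.
Counting signs: 1 negative, 3 zero.
Hence Q is negative semidefinite.

negative semidefinite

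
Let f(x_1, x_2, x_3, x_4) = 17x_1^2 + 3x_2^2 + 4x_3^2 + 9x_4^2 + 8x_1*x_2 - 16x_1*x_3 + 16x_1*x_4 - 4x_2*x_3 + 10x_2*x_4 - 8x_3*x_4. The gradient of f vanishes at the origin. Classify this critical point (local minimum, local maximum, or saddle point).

local minimum

The Hessian at the origin is H = [[34, 8, -16, 16], [8, 6, -4, 10], [-16, -4, 8, -8], [16, 10, -8, 18]].
Symmetric row and column elimination reduces H to a congruent diagonal form with pivots 34, 70/17, 16/35, 1.
Counting signs: 4 positive.
H is positive definite, so the origin is a strict local minimum.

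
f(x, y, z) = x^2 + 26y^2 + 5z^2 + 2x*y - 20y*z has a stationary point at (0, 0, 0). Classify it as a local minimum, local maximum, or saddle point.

local minimum

The Hessian at the origin is H = [[2, 2, 0], [2, 52, -20], [0, -20, 10]].
Congruent diagonalization of H (simultaneous row and column reduction) yields pivots 2, 50, 2.
Counting signs: 3 positive.
H is positive definite, so the origin is a strict local minimum.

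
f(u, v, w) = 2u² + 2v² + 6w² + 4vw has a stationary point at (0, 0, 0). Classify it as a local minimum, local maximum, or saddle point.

The Hessian at the origin is H = [[4, 0, 0], [0, 4, 4], [0, 4, 12]].
Applying the same elementary operations to the rows and columns of H produces a congruent diagonal matrix with entries 4, 4, 8.
So there are 3 positive pivots.
H is positive definite, so the origin is a strict local minimum.

local minimum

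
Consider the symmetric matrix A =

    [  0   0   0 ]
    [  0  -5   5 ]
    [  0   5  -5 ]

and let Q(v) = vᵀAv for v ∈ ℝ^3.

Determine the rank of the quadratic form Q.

Row-reducing A symmetrically gives the diagonal entries 0, -5, 0.
So there are 1 negative, 2 zero pivots.
The rank is the number of nonzero pivots: 1.

1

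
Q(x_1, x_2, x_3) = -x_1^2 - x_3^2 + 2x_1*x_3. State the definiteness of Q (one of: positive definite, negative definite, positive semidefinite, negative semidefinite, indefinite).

negative semidefinite

The symmetric matrix is A = [[-1, 0, 1], [0, 0, 0], [1, 0, -1]].
Symmetric row and column elimination reduces A to a congruent diagonal form with pivots -1, 0, 0.
That gives 1 negative, 2 zero pivots.
Hence Q is negative semidefinite.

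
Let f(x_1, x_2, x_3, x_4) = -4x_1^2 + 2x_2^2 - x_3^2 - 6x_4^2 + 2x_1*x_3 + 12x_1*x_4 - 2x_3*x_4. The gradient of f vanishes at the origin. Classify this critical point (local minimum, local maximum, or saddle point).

saddle point

The Hessian at the origin is H = [[-8, 0, 2, 12], [0, 4, 0, 0], [2, 0, -2, -2], [12, 0, -2, -12]].
Row-reducing H symmetrically gives the diagonal entries -8, 4, -3/2, 20/3.
Counting signs: 2 positive, 2 negative.
H is indefinite, so the origin is a saddle point.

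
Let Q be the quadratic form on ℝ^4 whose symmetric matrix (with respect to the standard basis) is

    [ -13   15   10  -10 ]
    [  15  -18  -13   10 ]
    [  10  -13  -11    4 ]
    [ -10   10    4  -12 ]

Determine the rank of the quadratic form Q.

Applying the same elementary operations to the rows and columns of A produces a congruent diagonal matrix with entries -13, -9/13, -2/9, 0.
That gives 3 negative, 1 zero pivots.
The rank is the number of nonzero pivots: 3.

3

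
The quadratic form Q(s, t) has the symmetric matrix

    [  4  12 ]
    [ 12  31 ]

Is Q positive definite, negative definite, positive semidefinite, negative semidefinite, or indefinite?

indefinite

For the 2×2 matrix [[4, 12], [12, 31]]: det = 4·31 − (12)² = -20, trace = 35.
det < 0 so the eigenvalues have opposite signs; the form is indefinite.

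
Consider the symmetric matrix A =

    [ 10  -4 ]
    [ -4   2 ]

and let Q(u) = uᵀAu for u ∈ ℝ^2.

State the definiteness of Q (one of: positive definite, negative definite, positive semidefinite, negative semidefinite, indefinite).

Leading principal minors: Δ_1 = 10, Δ_2 = 4.
All leading principal minors are positive, so by Sylvester's criterion Q is positive definite.

positive definite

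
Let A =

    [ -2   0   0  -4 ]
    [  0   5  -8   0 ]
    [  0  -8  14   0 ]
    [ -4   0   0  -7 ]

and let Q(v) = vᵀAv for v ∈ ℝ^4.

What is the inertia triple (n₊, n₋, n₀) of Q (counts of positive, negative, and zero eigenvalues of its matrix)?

An LDLᵀ factorisation of A has diagonal entries -2, 5, 6/5, 1.
Counting signs: 3 positive, 1 negative.

(3, 1, 0)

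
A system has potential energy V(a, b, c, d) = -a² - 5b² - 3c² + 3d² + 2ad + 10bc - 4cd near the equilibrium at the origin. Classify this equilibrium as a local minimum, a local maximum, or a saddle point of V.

The Hessian at the origin is H = [[-2, 0, 0, 2], [0, -10, 10, 0], [0, 10, -6, -4], [2, 0, -4, 6]].
Row-reducing H symmetrically gives the diagonal entries -2, -10, 4, 4.
Counting signs: 2 positive, 2 negative.
H is indefinite, so the origin is a saddle point.

saddle point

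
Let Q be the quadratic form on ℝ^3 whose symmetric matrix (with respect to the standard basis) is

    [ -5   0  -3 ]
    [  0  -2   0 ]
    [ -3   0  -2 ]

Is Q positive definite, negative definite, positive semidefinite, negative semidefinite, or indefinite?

Row-reducing A symmetrically gives the diagonal entries -5, -2, -1/5.
So there are 3 negative pivots.
Hence Q is negative definite.

negative definite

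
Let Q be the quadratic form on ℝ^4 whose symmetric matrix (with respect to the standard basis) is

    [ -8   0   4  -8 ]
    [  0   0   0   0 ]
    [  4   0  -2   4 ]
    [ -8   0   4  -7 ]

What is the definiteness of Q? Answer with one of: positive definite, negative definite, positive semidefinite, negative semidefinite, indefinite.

Congruent diagonalization of A (simultaneous row and column reduction) yields pivots -8, 0, 0, 1.
So there are 1 positive, 1 negative, 2 zero pivots.
Hence Q is indefinite.

indefinite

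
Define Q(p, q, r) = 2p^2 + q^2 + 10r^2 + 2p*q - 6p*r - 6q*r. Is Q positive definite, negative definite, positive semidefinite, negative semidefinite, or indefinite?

positive definite

The symmetric matrix is A = [[2, 1, -3], [1, 1, -3], [-3, -3, 10]].
Symmetric row and column elimination reduces A to a congruent diagonal form with pivots 2, 1/2, 1.
Counting signs: 3 positive.
Hence Q is positive definite.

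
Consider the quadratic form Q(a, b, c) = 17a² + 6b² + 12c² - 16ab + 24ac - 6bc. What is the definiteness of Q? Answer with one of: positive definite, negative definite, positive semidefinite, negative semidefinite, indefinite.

positive definite

The symmetric matrix of Q is A = [[17, -8, 12], [-8, 6, -3], [12, -3, 12]].
Leading principal minors: Δ_1 = 17, Δ_2 = 38, Δ_3 = 15.
All leading principal minors are positive, so by Sylvester's criterion Q is positive definite.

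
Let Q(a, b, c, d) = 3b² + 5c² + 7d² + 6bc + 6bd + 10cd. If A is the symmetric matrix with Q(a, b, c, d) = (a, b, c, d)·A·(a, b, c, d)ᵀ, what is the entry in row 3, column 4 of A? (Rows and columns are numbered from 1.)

5

The coefficient of c·d in Q is 10. For a symmetric A this equals A[3,4] + A[4,3] = 2·A[3,4].
So A[3,4] = 10/2 = 5.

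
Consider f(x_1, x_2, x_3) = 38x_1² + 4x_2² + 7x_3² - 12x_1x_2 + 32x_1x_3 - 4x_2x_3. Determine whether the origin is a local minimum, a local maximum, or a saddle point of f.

The Hessian at the origin is H = [[76, -12, 32], [-12, 8, -4], [32, -4, 14]].
An LDLᵀ factorisation of H has diagonal entries 76, 116/19, 10/29.
So there are 3 positive pivots.
H is positive definite, so the origin is a strict local minimum.

local minimum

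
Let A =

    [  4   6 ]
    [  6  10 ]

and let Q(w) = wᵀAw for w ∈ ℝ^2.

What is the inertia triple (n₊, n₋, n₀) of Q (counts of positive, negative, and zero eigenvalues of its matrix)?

(2, 0, 0)

Row-reducing A symmetrically gives the diagonal entries 4, 1.
Counting signs: 2 positive.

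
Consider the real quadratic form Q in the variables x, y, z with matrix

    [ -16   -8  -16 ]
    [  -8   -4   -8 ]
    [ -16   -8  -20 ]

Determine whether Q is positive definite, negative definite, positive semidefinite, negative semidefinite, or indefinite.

Row-reducing A symmetrically gives the diagonal entries -16, 0, -4.
So there are 2 negative, 1 zero pivots.
Hence Q is negative semidefinite.

negative semidefinite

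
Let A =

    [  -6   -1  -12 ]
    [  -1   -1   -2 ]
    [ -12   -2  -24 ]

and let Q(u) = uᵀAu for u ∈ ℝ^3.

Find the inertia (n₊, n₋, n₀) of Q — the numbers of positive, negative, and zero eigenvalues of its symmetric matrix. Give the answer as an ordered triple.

Symmetric row and column elimination reduces A to a congruent diagonal form with pivots -6, -5/6, 0.
So there are 2 negative, 1 zero pivots.

(0, 2, 1)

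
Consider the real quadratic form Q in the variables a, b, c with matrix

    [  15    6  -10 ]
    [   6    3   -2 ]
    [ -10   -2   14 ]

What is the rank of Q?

3

Symmetric row and column elimination reduces A to a congruent diagonal form with pivots 15, 3/5, 2/3.
Counting signs: 3 positive.
The rank is the number of nonzero pivots: 3.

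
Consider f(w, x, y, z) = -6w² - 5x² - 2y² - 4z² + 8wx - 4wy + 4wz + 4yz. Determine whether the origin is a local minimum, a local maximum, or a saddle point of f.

The Hessian at the origin is H = [[-12, 8, -4, 4], [8, -10, 0, 0], [-4, 0, -4, 4], [4, 0, 4, -8]].
Row-reducing H symmetrically gives the diagonal entries -12, -14/3, -8/7, -4.
That gives 4 negative pivots.
H is negative definite, so the origin is a strict local maximum.

local maximum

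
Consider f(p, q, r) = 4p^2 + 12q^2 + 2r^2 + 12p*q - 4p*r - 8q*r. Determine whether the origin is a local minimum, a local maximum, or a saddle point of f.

The Hessian at the origin is H = [[8, 12, -4], [12, 24, -8], [-4, -8, 4]].
Row-reducing H symmetrically gives the diagonal entries 8, 6, 4/3.
Counting signs: 3 positive.
H is positive definite, so the origin is a strict local minimum.

local minimum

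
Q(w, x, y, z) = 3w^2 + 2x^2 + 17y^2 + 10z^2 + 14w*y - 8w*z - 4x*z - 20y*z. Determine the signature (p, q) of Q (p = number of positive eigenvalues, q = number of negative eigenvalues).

Write A = [[3, 0, 7, -4], [0, 2, 0, -2], [7, 0, 17, -10], [-4, -2, -10, 10]].
Symmetric row and column elimination reduces A to a congruent diagonal form with pivots 3, 2, 2/3, 2.
That gives 4 positive pivots.

(4, 0)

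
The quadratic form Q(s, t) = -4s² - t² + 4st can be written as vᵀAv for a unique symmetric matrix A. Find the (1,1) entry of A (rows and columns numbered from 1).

-4

The coefficient of s² in Q is -4, and that is exactly A[1,1].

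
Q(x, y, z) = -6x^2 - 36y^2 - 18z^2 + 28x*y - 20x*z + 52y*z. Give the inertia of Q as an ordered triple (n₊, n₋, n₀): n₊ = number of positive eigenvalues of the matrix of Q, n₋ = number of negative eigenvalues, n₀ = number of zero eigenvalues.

The symmetric matrix is A = [[-6, 14, -10], [14, -36, 26], [-10, 26, -18]].
Congruent diagonalization of A (simultaneous row and column reduction) yields pivots -6, -10/3, 4/5.
Counting signs: 1 positive, 2 negative.

(1, 2, 0)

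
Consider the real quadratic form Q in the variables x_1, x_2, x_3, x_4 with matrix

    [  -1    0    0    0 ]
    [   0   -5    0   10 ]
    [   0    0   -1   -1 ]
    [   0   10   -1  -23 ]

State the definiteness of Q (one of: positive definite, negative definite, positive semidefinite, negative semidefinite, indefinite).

Leading principal minors: Δ_1 = -1, Δ_2 = 5, Δ_3 = -5, Δ_4 = 10.
The signs alternate starting with Δ_1 < 0, so by Sylvester's criterion Q is negative definite.

negative definite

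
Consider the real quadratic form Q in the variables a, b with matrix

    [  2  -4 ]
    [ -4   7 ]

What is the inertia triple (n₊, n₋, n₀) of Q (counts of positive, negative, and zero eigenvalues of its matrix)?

Row-reducing A symmetrically gives the diagonal entries 2, -1.
That gives 1 positive, 1 negative pivots.

(1, 1, 0)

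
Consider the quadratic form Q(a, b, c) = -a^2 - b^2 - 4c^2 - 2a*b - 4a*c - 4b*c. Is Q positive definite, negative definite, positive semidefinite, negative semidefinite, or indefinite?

The associated matrix is A = [[-1, -1, -2], [-1, -1, -2], [-2, -2, -4]].
Symmetric row and column elimination reduces A to a congruent diagonal form with pivots -1, 0, 0.
So there are 1 negative, 2 zero pivots.
Hence Q is negative semidefinite.

negative semidefinite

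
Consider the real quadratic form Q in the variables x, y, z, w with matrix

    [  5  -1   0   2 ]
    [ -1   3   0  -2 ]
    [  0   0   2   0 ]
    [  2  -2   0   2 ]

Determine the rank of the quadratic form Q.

4

Congruent diagonalization of A (simultaneous row and column reduction) yields pivots 5, 14/5, 2, 2/7.
So there are 4 positive pivots.
The rank is the number of nonzero pivots: 4.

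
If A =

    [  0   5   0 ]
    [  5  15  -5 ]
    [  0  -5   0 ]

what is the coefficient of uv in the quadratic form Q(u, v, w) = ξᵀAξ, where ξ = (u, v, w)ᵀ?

10

The coefficient of uv is A[1,2] + A[2,1] = 2·5 = 10.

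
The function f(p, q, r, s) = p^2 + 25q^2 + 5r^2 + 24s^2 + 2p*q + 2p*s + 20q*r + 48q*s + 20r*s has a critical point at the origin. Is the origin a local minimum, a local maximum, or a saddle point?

The Hessian at the origin is H = [[2, 2, 0, 2], [2, 50, 20, 48], [0, 20, 10, 20], [2, 48, 20, 48]].
Congruent diagonalization of H (simultaneous row and column reduction) yields pivots 2, 48, 5/3, 3/2.
Counting signs: 4 positive.
H is positive definite, so the origin is a strict local minimum.

local minimum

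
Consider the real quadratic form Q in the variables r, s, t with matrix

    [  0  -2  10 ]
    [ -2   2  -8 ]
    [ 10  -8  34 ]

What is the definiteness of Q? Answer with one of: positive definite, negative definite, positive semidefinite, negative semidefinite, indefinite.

indefinite

A is congruent to a diagonal matrix with 2 positive, 1 negative and 0 zero entries, so Q is indefinite.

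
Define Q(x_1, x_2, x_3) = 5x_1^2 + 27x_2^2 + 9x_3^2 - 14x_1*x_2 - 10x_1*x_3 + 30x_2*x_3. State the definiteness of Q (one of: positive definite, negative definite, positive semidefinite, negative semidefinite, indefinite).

The symmetric matrix of Q is A = [[5, -7, -5], [-7, 27, 15], [-5, 15, 9]].
Leading principal minors: Δ_1 = 5, Δ_2 = 86, Δ_3 = 24.
All leading principal minors are positive, so by Sylvester's criterion Q is positive definite.

positive definite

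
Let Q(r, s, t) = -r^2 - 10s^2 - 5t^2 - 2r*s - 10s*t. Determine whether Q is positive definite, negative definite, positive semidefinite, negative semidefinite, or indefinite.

The symmetric matrix of Q is A = [[-1, -1, 0], [-1, -10, -5], [0, -5, -5]].
Leading principal minors: Δ_1 = -1, Δ_2 = 9, Δ_3 = -20.
The signs alternate starting with Δ_1 < 0, so by Sylvester's criterion Q is negative definite.

negative definite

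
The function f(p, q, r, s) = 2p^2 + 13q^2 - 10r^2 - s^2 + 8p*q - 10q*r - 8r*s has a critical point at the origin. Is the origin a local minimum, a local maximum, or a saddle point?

The Hessian at the origin is H = [[4, 8, 0, 0], [8, 26, -10, 0], [0, -10, -20, -8], [0, 0, -8, -2]].
Symmetric row and column elimination reduces H to a congruent diagonal form with pivots 4, 10, -30, 2/15.
That gives 3 positive, 1 negative pivots.
H is indefinite, so the origin is a saddle point.

saddle point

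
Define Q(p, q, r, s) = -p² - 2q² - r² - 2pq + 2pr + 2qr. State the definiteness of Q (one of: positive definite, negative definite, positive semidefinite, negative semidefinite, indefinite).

The associated matrix is A = [[-1, -1, 1, 0], [-1, -2, 1, 0], [1, 1, -1, 0], [0, 0, 0, 0]].
Applying the same elementary operations to the rows and columns of A produces a congruent diagonal matrix with entries -1, -1, 0, 0.
That gives 2 negative, 2 zero pivots.
Hence Q is negative semidefinite.

negative semidefinite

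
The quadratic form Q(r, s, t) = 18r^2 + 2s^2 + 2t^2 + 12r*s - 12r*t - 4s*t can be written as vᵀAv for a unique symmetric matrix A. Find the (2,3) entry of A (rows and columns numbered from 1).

-2

The coefficient of s·t in Q is -4. For a symmetric A this equals A[2,3] + A[3,2] = 2·A[2,3].
So A[2,3] = -4/2 = -2.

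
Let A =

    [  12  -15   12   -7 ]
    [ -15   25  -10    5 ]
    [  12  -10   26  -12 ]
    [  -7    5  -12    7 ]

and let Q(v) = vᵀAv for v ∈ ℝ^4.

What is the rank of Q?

4

An LDLᵀ factorisation of A has diagonal entries 12, 25/4, 10, 4/15.
Counting signs: 4 positive.
The rank is the number of nonzero pivots: 4.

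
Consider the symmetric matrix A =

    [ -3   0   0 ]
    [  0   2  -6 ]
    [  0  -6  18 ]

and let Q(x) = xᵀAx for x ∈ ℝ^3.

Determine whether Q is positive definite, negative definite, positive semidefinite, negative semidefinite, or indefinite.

indefinite

Congruent diagonalization of A (simultaneous row and column reduction) yields pivots -3, 2, 0.
That gives 1 positive, 1 negative, 1 zero pivots.
Hence Q is indefinite.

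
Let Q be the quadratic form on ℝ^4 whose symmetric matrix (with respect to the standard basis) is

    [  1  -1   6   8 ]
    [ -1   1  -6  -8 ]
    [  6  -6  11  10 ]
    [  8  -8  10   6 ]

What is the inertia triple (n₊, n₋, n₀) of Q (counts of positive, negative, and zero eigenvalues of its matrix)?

Symmetric row and column elimination reduces A to a congruent diagonal form with pivots 1, 0, -25, -6/25.
Counting signs: 1 positive, 2 negative, 1 zero.

(1, 2, 1)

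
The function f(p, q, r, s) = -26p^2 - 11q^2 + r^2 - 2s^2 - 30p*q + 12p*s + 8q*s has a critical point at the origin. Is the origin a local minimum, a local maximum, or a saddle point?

The Hessian at the origin is H = [[-52, -30, 0, 12], [-30, -22, 0, 8], [0, 0, 2, 0], [12, 8, 0, -4]].
Row-reducing H symmetrically gives the diagonal entries -52, -61/13, 2, -60/61.
Counting signs: 1 positive, 3 negative.
H is indefinite, so the origin is a saddle point.

saddle point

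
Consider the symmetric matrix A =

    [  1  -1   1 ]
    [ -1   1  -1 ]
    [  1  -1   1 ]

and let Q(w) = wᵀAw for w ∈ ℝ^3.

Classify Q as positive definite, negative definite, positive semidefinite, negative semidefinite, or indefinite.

Congruent diagonalization of A (simultaneous row and column reduction) yields pivots 1, 0, 0.
So there are 1 positive, 2 zero pivots.
Hence Q is positive semidefinite.

positive semidefinite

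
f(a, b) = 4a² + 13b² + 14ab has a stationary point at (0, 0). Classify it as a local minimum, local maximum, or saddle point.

local minimum

The Hessian at the origin is H = [[8, 14], [14, 26]].
det H = 8·26 − (14)² = 12 > 0 and H[1,1] = 8 > 0, so H is positive definite.
Therefore the origin is a local minimum.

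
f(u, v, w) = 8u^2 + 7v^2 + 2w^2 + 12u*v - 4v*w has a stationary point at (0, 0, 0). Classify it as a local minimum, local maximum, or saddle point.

The Hessian at the origin is H = [[16, 12, 0], [12, 14, -4], [0, -4, 4]].
Symmetric row and column elimination reduces H to a congruent diagonal form with pivots 16, 5, 4/5.
That gives 3 positive pivots.
H is positive definite, so the origin is a strict local minimum.

local minimum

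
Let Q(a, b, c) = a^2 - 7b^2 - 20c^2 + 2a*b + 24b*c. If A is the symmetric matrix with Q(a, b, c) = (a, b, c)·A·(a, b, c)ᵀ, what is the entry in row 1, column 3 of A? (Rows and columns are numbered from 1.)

The coefficient of a·c in Q is 0. For a symmetric A this equals A[1,3] + A[3,1] = 2·A[1,3].
So A[1,3] = 0/2 = 0.

0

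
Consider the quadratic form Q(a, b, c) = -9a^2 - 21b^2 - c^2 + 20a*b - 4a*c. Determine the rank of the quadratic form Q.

3

The associated matrix is A = [[-9, 10, -2], [10, -21, 0], [-2, 0, -1]].
Symmetric row and column elimination reduces A to a congruent diagonal form with pivots -9, -89/9, -5/89.
That gives 3 negative pivots.
The rank is the number of nonzero pivots: 3.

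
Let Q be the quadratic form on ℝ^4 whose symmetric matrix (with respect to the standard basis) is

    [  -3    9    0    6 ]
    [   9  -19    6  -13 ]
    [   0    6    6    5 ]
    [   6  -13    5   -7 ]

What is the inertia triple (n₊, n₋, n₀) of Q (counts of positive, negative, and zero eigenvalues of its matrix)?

(3, 1, 0)

Symmetric row and column elimination reduces A to a congruent diagonal form with pivots -3, 8, 3/2, 5/6.
That gives 3 positive, 1 negative pivots.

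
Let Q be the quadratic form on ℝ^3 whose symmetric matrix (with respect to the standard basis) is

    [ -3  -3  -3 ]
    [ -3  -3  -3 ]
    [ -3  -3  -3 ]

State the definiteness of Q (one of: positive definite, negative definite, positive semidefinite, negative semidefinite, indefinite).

negative semidefinite

Symmetric row and column elimination reduces A to a congruent diagonal form with pivots -3, 0, 0.
Counting signs: 1 negative, 2 zero.
Hence Q is negative semidefinite.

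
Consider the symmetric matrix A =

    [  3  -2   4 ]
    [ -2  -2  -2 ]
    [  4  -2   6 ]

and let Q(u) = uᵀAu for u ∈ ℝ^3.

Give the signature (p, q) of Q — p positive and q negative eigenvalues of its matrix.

Symmetric row and column elimination reduces A to a congruent diagonal form with pivots 3, -10/3, 4/5.
That gives 2 positive, 1 negative pivots.

(2, 1)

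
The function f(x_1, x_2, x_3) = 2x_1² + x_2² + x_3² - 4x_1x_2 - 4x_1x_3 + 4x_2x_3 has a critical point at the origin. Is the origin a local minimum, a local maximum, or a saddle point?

The Hessian at the origin is H = [[4, -4, -4], [-4, 2, 4], [-4, 4, 2]].
An LDLᵀ factorisation of H has diagonal entries 4, -2, -2.
So there are 1 positive, 2 negative pivots.
H is indefinite, so the origin is a saddle point.

saddle point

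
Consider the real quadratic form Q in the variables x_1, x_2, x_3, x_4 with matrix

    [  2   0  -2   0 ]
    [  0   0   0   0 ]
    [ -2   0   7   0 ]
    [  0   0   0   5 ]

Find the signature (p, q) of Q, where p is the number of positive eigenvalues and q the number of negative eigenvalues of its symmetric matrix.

(3, 0)

Symmetric row and column elimination reduces A to a congruent diagonal form with pivots 2, 0, 5, 5.
That gives 3 positive, 1 zero pivots.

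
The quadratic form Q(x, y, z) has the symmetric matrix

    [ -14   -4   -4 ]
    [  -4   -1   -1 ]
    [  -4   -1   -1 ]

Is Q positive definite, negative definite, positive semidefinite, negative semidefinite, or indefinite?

indefinite

Congruent diagonalization of A (simultaneous row and column reduction) yields pivots -14, 1/7, 0.
So there are 1 positive, 1 negative, 1 zero pivots.
Hence Q is indefinite.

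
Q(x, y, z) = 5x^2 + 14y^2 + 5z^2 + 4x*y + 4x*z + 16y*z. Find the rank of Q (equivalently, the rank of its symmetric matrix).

Write A = [[5, 2, 2], [2, 14, 8], [2, 8, 5]].
An LDLᵀ factorisation of A has diagonal entries 5, 66/5, 3/11.
Counting signs: 3 positive.
The rank is the number of nonzero pivots: 3.

3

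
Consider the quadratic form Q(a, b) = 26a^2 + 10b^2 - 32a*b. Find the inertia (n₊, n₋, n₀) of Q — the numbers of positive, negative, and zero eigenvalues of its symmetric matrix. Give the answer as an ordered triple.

The associated matrix is A = [[26, -16], [-16, 10]].
Row-reducing A symmetrically gives the diagonal entries 26, 2/13.
That gives 2 positive pivots.

(2, 0, 0)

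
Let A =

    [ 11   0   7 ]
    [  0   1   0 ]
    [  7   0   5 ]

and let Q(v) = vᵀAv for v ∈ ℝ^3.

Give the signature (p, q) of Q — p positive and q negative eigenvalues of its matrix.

(3, 0)

An LDLᵀ factorisation of A has diagonal entries 11, 1, 6/11.
That gives 3 positive pivots.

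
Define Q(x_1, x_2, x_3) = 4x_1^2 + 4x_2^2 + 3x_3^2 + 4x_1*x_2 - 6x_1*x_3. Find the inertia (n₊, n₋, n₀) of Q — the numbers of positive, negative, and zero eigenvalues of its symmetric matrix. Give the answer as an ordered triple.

The symmetric matrix is A = [[4, 2, -3], [2, 4, 0], [-3, 0, 3]].
Applying the same elementary operations to the rows and columns of A produces a congruent diagonal matrix with entries 4, 3, 0.
So there are 2 positive, 1 zero pivots.

(2, 0, 1)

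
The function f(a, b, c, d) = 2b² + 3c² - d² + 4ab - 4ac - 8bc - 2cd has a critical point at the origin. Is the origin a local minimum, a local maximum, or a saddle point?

The Hessian at the origin is H = [[0, 4, -4, 0], [4, 4, -8, 0], [-4, -8, 6, -2], [0, 0, -2, -2]].
H is indefinite, so the origin is a saddle point.

saddle point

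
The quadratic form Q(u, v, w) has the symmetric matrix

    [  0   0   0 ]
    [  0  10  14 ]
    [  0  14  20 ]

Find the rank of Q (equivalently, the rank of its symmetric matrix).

2

Symmetric row and column elimination reduces A to a congruent diagonal form with pivots 0, 10, 2/5.
So there are 2 positive, 1 zero pivots.
The rank is the number of nonzero pivots: 2.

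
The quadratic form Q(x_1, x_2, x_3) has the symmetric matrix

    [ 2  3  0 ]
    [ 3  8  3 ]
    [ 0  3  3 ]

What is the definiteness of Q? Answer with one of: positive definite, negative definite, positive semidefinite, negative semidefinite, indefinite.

positive definite

Leading principal minors: Δ_1 = 2, Δ_2 = 7, Δ_3 = 3.
All leading principal minors are positive, so by Sylvester's criterion Q is positive definite.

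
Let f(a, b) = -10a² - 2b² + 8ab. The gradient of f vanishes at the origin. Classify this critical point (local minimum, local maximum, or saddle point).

The Hessian at the origin is H = [[-20, 8], [8, -4]].
det H = -20·-4 − (8)² = 16 > 0 and H[1,1] = -20 < 0, so H is negative definite.
Therefore the origin is a local maximum.

local maximum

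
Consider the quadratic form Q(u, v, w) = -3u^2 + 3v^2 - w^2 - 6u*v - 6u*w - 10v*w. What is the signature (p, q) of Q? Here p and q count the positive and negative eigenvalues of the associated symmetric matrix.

The associated matrix is A = [[-3, -3, -3], [-3, 3, -5], [-3, -5, -1]].
Row-reducing A symmetrically gives the diagonal entries -3, 6, 4/3.
Counting signs: 2 positive, 1 negative.

(2, 1)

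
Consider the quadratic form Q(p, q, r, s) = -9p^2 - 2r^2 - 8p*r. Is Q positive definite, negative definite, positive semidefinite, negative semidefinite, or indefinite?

The symmetric matrix is A = [[-9, 0, -4, 0], [0, 0, 0, 0], [-4, 0, -2, 0], [0, 0, 0, 0]].
Applying the same elementary operations to the rows and columns of A produces a congruent diagonal matrix with entries -9, 0, -2/9, 0.
That gives 2 negative, 2 zero pivots.
Hence Q is negative semidefinite.

negative semidefinite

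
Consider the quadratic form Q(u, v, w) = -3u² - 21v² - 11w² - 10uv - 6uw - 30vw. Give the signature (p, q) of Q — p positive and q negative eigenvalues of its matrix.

The symmetric matrix is A = [[-3, -5, -3], [-5, -21, -15], [-3, -15, -11]].
Applying the same elementary operations to the rows and columns of A produces a congruent diagonal matrix with entries -3, -38/3, -2/19.
That gives 3 negative pivots.

(0, 3)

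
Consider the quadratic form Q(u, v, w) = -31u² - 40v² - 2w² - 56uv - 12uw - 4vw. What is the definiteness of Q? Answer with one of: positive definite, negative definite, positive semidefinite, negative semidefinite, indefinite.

negative definite

The associated matrix is A = [[-31, -28, -6], [-28, -40, -2], [-6, -2, -2]].
An LDLᵀ factorisation of A has diagonal entries -31, -456/31, -5/114.
That gives 3 negative pivots.
Hence Q is negative definite.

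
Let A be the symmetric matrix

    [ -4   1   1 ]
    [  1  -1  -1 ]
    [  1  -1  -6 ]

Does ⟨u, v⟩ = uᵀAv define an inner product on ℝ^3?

An LDLᵀ factorisation of A has diagonal entries -4, -3/4, -5.
So there are 3 negative pivots.
Hence Q is negative definite.
⟨·,·⟩ is an inner product exactly when A is positive definite.

no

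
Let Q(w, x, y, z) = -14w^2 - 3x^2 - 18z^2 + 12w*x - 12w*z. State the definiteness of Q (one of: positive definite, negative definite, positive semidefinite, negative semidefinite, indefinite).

negative semidefinite

The associated matrix is A = [[-14, 6, 0, -6], [6, -3, 0, 0], [0, 0, 0, 0], [-6, 0, 0, -18]].
Congruent diagonalization of A (simultaneous row and column reduction) yields pivots -14, -3/7, 0, 0.
Counting signs: 2 negative, 2 zero.
Hence Q is negative semidefinite.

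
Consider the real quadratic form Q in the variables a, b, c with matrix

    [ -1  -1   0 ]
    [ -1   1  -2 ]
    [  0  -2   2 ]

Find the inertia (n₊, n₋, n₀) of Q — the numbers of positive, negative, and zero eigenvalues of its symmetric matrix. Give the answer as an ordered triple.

(1, 1, 1)

Congruent diagonalization of A (simultaneous row and column reduction) yields pivots -1, 2, 0.
That gives 1 positive, 1 negative, 1 zero pivots.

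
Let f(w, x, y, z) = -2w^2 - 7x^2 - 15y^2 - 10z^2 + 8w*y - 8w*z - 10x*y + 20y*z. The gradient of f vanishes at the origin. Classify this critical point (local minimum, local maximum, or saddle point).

local maximum

The Hessian at the origin is H = [[-4, 0, 8, -8], [0, -14, -10, 0], [8, -10, -30, 20], [-8, 0, 20, -20]].
Applying the same elementary operations to the rows and columns of H produces a congruent diagonal matrix with entries -4, -14, -48/7, -5/3.
That gives 4 negative pivots.
H is negative definite, so the origin is a strict local maximum.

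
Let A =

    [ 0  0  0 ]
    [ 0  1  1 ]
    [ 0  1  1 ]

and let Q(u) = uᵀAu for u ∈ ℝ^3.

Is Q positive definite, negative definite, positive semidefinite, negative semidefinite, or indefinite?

Congruent diagonalization of A (simultaneous row and column reduction) yields pivots 0, 1, 0.
Counting signs: 1 positive, 2 zero.
Hence Q is positive semidefinite.

positive semidefinite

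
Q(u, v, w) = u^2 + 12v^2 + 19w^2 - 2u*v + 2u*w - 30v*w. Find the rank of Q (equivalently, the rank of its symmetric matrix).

The associated matrix is A = [[1, -1, 1], [-1, 12, -15], [1, -15, 19]].
Congruent diagonalization of A (simultaneous row and column reduction) yields pivots 1, 11, 2/11.
Counting signs: 3 positive.
The rank is the number of nonzero pivots: 3.

3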